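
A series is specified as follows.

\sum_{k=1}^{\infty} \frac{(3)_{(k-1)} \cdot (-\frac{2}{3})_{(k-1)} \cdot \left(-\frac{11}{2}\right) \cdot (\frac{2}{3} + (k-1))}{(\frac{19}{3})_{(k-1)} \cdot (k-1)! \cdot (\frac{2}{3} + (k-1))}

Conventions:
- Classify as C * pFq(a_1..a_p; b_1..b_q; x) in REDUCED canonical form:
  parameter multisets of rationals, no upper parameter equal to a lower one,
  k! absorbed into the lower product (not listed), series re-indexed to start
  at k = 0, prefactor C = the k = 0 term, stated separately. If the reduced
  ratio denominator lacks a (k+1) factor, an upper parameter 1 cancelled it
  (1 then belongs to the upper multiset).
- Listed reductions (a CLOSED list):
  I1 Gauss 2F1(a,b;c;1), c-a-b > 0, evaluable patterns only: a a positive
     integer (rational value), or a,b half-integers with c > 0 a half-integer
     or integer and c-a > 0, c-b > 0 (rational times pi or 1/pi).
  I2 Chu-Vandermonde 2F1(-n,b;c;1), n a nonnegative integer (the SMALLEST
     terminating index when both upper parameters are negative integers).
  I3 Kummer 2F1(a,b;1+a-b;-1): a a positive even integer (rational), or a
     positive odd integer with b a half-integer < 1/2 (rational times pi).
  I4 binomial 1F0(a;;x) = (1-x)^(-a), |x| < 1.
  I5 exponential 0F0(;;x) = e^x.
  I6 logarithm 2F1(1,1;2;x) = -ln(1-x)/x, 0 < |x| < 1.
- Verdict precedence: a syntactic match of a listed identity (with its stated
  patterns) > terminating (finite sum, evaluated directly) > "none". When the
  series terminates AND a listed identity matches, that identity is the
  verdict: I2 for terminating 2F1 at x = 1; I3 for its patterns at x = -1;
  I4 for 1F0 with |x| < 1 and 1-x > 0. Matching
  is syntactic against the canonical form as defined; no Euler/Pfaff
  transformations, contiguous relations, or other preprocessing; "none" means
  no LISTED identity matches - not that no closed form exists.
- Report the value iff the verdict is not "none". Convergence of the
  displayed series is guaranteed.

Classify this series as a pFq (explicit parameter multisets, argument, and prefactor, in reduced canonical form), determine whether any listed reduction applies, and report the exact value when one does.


Key observation: with t_0 = -\frac{11}{2}, k + 2/3 divides numerator and denominator alike; C = -11/2, x = 1 after cancelling.
Consecutive-term ratio: r(k) = 1 * (k-\frac{2}{3}) (k+3) / [(k+\frac{19}{3}) (k+1)] - poly over poly, x = 1 from leading terms; C = -\frac{11}{2} at k = 0.

x = 1 here; the reduced form reads 2F1, upper {-\frac{2}{3}, 3}, lower {\frac{19}{3}}, C = -\frac{11}{2}. Verdict at x = 1: the Gauss summation I1 matches (x = 1: the Gamma ratio telescopes since c-a-b = 4 > 0 and a = 3 in Z>0). Its exact value is -\frac{286}{81}.


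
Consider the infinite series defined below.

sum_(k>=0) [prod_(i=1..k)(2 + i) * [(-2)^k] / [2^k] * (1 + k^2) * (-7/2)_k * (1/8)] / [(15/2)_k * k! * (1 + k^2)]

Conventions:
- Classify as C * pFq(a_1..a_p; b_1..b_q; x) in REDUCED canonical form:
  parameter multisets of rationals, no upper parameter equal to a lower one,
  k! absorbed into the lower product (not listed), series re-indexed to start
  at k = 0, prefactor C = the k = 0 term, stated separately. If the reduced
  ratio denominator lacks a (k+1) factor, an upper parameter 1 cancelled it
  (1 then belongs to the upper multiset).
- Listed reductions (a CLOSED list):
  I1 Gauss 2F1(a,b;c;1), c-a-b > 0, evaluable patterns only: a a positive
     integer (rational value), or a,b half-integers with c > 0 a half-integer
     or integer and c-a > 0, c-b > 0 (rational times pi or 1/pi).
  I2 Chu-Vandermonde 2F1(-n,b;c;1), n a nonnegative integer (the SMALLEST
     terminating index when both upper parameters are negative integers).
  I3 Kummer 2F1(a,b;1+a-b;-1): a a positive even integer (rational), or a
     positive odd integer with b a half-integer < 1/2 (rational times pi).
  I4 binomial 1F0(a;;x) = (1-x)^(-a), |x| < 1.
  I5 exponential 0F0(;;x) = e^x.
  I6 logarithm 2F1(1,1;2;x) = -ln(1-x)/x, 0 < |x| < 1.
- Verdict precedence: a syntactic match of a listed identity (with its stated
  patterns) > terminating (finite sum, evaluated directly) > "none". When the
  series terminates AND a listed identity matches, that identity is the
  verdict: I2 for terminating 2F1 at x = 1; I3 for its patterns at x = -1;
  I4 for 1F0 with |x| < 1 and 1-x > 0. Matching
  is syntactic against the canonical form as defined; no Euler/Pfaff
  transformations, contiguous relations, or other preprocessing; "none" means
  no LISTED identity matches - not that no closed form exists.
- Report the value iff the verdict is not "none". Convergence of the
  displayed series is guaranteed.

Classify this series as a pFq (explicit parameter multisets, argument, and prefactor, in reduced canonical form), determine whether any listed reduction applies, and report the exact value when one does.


With C = 1/8: the canonical form is 2F1(-7/2, 3; 15/2; -1). Verdict: Kummer's theorem (I3) fires (x = -1; c = 15/2 equals 1+a-b for upper {-7/2, 3}: listed pattern). Its exact value is (9009/65536) * pi.

First insight: x = (-1) and the factor k^2 + 1 cancels (top and bottom), leaving C = 1/8.
Step ratio: r(k) = (-1) * (k-7/2) (k+3) / [(k+15/2) (k+1)] - poly over poly, x = (-1) from leading terms; C = 1/8 at k = 0.


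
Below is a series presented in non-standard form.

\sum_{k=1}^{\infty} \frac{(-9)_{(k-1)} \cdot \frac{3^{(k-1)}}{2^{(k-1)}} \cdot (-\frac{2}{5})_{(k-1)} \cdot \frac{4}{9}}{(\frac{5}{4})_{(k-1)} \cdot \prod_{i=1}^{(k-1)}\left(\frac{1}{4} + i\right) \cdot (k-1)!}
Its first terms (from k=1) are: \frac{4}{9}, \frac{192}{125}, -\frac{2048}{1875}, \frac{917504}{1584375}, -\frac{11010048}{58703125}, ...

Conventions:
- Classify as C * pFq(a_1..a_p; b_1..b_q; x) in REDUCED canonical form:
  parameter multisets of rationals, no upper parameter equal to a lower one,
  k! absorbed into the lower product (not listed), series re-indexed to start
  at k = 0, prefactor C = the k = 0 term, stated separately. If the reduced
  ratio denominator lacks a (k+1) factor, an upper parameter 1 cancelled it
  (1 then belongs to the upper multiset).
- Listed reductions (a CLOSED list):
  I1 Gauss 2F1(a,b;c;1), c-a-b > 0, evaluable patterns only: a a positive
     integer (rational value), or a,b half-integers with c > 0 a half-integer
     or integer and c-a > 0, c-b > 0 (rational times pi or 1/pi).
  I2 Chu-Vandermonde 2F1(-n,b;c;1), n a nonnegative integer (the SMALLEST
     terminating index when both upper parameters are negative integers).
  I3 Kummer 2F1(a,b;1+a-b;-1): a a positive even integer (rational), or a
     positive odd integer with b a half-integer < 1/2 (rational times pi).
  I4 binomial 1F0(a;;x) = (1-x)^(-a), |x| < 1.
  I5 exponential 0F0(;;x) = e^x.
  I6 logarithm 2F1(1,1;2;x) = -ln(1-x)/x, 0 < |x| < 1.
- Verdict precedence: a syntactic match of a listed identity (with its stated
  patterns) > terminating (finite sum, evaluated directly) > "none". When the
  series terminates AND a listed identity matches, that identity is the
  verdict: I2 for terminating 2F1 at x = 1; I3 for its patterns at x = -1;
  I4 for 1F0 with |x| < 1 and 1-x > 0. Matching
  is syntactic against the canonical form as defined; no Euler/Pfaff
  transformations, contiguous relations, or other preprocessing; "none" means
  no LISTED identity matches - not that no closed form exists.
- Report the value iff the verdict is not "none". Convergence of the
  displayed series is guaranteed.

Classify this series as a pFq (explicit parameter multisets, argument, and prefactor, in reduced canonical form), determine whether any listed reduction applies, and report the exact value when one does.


Reduced: x = \frac{3}{2}, 2F2, upper = {-9, -\frac{2}{5}}, lower = {\frac{5}{4}, \frac{5}{4}}, C = \frac{4}{9}. Verdict: terminating - the sum ends at index 9 because -9 is a negative integer; exact evaluation follows. Exact value: \frac{1560777138816637723852036}{1189233928359283447265625}.

First insight: from the first term \frac{4}{9}: the two k-th powers (C = 4/9) combine into one argument.
Ratio: r(k) = \frac{3}{2} * (k-9) (k-\frac{2}{5}) / [(k+\frac{5}{4}) (k+\frac{5}{4}) (k+1)] - rational in k. x = \frac{3}{2}; t_0 = \frac{4}{9}; negate the roots.


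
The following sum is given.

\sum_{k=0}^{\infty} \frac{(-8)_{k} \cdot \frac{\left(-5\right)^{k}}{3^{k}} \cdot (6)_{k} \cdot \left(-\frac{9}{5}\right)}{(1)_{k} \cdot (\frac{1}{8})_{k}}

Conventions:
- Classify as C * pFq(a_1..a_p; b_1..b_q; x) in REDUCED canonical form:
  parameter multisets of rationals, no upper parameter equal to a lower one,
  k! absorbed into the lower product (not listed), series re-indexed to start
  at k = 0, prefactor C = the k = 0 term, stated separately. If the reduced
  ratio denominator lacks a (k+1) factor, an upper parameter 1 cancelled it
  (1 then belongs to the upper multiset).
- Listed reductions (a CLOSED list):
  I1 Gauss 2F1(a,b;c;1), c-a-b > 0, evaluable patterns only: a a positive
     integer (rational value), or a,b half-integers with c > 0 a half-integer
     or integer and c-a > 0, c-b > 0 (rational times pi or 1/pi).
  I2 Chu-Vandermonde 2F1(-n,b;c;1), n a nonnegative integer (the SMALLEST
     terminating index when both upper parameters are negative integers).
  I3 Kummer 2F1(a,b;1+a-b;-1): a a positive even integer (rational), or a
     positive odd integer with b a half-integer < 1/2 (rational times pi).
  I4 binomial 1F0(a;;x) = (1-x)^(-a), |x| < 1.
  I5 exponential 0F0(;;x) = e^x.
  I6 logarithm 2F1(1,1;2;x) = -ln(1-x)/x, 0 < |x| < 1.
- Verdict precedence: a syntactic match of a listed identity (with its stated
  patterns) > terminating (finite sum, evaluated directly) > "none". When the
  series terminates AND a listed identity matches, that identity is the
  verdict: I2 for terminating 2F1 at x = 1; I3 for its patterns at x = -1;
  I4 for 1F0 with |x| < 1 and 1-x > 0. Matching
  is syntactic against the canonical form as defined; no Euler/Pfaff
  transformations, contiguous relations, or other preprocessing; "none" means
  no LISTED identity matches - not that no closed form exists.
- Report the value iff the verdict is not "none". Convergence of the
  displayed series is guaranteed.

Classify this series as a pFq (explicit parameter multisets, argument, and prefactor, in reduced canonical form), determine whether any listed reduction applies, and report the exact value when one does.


Structural cue: t_0 being -\frac{9}{5}, the two geometric factors (prefactor -9/5) combine into one argument.
Step ratio: r(k) = -\frac{5}{3} * (k-8) (k+6) / [(k+\frac{1}{8}) (k+1)] ; factor over Q: parameters, x = -\frac{5}{3}, and C = -\frac{9}{5}.

Prefactor -\frac{9}{5}, argument -\frac{5}{3}: 2F1 with upper {-8, 6} over lower {\frac{1}{8}}. Verdict: terminating - the sum ends at index 8 because -8 is a negative integer; exact evaluation follows. Value: -\frac{12140893437825583}{218638035}.


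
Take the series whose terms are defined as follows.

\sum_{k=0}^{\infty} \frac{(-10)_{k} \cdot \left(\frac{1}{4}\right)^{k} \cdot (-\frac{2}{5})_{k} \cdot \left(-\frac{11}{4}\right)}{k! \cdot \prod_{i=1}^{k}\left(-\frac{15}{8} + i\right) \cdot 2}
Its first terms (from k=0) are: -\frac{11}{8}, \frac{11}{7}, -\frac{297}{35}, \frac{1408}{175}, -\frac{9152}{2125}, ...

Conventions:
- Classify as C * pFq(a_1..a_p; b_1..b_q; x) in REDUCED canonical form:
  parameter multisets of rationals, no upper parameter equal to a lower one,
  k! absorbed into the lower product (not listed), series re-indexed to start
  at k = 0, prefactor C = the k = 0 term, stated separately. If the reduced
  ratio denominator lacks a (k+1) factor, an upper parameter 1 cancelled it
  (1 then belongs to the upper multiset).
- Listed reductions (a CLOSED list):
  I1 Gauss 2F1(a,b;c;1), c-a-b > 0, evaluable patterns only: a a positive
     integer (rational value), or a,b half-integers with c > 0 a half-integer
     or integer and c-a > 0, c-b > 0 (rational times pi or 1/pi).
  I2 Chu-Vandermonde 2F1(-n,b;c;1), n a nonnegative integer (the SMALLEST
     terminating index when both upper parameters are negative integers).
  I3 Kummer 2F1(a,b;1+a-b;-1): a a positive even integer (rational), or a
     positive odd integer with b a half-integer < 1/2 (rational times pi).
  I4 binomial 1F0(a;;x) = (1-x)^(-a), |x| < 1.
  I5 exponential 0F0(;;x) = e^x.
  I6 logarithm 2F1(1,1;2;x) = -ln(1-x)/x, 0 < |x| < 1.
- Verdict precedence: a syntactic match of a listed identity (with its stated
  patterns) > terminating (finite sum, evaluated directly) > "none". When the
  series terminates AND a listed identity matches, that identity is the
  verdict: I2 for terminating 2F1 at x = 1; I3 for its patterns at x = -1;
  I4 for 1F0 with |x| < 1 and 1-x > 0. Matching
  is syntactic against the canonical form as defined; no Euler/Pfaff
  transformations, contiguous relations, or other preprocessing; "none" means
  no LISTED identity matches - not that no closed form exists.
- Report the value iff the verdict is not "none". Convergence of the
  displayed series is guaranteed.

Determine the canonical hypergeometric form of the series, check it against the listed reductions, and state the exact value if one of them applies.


Key observation: t_0 = -\frac{11}{8} here, and the constant factors (C = -11/8) combine into one prefactor.
Consecutive-term ratio: r(k) = \frac{1}{4} * (k-10) (k-\frac{2}{5}) / [(k-\frac{7}{8}) (k+1)] - rational; roots negated = parameters, x = \frac{1}{4}, C = -\frac{11}{8}.

At argument \frac{1}{4}: a 2F1 with upper {-10, -\frac{2}{5}}, lower {-\frac{7}{8}}, scaled by C = -\frac{11}{8}. Verdict: terminating - upper parameter -10 makes this a finite sum (last index 10), evaluated exactly. Value: -\frac{1120283606411951}{333525390625000}.


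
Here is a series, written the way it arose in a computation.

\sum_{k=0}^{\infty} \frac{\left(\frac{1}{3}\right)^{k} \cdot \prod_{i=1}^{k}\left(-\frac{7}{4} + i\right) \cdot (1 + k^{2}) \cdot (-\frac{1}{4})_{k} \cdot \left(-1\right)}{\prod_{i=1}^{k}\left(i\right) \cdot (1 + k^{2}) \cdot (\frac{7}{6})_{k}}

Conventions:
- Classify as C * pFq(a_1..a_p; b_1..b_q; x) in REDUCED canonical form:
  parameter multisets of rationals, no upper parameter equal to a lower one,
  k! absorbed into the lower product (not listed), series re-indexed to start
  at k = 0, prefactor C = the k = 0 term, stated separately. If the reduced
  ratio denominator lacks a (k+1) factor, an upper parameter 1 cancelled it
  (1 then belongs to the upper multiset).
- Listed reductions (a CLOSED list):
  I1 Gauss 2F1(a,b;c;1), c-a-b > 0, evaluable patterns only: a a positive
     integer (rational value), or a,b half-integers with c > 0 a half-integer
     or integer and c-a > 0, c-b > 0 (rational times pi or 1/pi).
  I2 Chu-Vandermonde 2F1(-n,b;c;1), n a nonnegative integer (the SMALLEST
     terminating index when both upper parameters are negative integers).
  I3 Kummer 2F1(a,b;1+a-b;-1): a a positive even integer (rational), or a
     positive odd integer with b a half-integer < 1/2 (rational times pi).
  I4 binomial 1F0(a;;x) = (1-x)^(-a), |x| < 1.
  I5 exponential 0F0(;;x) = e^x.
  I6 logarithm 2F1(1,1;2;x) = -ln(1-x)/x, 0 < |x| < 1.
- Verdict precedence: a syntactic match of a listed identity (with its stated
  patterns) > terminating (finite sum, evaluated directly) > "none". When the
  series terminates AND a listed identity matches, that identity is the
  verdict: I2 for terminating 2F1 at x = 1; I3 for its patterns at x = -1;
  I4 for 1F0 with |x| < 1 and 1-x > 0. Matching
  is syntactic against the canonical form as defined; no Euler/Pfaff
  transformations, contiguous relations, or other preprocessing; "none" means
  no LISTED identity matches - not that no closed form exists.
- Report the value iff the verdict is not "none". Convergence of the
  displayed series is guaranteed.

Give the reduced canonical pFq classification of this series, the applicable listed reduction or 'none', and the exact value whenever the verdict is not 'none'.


Canonical form: C = -1 times 2F1 with upper {-\frac{3}{4}, -\frac{1}{4}}, lower {\frac{7}{6}}, x = \frac{1}{3}. Verdict: none. Every listed pattern misses the 2F1 form at \frac{1}{3}, upper {-\frac{3}{4}, -\frac{1}{4}}.

The tell: x = \frac{1}{3} and the factor k^2 + 1 cancels (top and bottom), leaving C = -1, x = 1/3.
Consecutive-term ratio: r(k) = \frac{1}{3} * (k-\frac{3}{4}) (k-\frac{1}{4}) / [(k+\frac{7}{6}) (k+1)] - rational in k. x = \frac{1}{3}; t_0 = -1; negate the roots.


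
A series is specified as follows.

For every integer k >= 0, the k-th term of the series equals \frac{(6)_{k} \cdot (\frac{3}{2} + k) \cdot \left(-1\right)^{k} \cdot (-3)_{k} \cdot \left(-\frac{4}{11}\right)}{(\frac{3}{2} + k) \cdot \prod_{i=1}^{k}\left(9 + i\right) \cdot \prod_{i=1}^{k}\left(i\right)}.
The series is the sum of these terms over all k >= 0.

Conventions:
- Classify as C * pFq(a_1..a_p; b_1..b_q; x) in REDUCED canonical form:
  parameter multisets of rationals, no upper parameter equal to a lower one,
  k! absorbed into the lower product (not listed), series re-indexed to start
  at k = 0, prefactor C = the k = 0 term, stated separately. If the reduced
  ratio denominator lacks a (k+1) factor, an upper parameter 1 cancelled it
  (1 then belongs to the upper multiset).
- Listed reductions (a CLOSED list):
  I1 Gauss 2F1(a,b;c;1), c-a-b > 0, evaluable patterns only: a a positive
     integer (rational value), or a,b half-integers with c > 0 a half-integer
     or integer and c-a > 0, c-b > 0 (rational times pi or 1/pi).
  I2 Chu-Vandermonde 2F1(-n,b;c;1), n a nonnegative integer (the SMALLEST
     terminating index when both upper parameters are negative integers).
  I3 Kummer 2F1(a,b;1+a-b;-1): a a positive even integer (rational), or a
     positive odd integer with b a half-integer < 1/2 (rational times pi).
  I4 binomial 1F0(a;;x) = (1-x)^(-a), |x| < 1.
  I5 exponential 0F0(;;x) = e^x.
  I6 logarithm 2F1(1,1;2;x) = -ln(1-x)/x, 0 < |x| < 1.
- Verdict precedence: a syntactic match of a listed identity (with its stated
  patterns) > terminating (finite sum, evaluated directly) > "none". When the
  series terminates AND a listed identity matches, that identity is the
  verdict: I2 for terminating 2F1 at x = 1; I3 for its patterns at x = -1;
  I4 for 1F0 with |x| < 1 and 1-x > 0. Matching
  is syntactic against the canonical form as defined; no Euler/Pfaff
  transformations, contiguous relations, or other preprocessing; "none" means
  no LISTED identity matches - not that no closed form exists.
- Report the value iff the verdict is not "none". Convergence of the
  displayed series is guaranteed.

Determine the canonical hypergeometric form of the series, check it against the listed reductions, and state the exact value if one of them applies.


The series (x = -1) is 2F1: upper {-3, 6}, lower {10}, prefactor -\frac{4}{11}. Verdict (x = -1): the Kummer evaluation I3 applies (x = -1; c = 10 equals 1+a-b for upper {-3, 6}: listed pattern). Sum: -\frac{84}{55}.

Key observation: x = -1 and the lower running product (prefactor -4/11) is a rising factorial.
Adjacent-term ratio: r(k) = -1 * (k-3) (k+6) / [(k+10) (k+1)] ; factor over Q: parameters, x = -1, and C = -\frac{4}{11}.


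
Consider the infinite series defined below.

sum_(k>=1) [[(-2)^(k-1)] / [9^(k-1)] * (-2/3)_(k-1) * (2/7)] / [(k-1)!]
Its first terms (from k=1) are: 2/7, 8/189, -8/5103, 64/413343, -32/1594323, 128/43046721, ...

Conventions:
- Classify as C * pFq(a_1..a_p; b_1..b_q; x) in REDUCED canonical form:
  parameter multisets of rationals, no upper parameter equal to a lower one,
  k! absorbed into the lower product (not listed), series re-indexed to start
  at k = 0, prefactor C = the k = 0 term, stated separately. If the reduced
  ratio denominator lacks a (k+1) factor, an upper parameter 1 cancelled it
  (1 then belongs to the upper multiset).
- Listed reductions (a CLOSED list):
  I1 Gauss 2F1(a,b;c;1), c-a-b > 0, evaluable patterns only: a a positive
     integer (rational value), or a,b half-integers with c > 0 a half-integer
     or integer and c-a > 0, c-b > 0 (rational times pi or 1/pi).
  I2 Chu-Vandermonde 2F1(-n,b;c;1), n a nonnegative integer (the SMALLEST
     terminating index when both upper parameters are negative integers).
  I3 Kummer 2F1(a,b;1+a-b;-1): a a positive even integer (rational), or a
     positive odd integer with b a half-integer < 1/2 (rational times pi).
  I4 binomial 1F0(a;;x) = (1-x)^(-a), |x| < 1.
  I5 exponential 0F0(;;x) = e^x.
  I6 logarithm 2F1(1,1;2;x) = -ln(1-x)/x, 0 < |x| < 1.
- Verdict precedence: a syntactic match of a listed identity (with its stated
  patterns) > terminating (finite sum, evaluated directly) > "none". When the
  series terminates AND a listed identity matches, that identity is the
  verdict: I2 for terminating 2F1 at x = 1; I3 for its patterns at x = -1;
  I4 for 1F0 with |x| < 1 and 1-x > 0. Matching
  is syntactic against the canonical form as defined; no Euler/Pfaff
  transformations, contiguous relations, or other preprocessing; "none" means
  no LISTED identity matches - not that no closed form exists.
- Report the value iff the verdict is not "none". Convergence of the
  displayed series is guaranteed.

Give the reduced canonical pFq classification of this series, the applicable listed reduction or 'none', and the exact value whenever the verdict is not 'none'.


Key observation: with t_0 = 2/7, the two geometric factors (prefactor 2/7) combine into one argument.
Step ratio: r(k) = (-2/9) * (k-2/3) / [(k+1)] - rational in k, leading ratio (-2/9); with t_0 = 2/7, classification follows.

At argument -2/9: a 1F0 with upper {-2/3}, lower {-}, scaled by C = 2/7. Verdict (x = -2/9): the binomial series (I4) applies (the 1F0 binomial series: exponent 2/3, x = -2/9). Exact value: (2/7) * (11/9)^(2/3).


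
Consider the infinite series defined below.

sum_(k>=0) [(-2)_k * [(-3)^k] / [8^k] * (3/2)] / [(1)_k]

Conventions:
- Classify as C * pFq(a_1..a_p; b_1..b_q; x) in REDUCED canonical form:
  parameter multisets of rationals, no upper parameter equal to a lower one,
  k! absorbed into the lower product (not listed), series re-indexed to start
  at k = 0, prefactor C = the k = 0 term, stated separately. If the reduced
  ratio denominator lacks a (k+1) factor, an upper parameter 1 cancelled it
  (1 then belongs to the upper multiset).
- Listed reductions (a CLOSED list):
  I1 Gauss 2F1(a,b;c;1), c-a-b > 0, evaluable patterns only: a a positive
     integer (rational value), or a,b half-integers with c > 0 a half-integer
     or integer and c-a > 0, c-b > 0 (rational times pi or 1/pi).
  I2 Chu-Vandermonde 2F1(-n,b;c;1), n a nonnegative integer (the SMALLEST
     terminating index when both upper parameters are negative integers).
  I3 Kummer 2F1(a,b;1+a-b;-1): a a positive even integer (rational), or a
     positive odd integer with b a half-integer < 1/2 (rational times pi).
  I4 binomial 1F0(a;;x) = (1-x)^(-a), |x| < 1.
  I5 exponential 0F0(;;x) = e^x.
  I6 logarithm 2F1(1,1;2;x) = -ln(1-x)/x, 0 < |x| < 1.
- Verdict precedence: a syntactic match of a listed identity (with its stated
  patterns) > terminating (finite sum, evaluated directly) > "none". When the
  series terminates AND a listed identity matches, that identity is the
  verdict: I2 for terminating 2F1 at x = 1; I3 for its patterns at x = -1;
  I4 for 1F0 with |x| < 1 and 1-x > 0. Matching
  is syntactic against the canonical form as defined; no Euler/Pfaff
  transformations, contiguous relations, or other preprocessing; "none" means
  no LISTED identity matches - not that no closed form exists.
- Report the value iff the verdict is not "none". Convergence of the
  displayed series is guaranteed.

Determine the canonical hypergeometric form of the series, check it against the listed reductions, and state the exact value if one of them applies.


Key observation: x = (-3/8) and the two geometric factors (prefactor 3/2) combine into one argument.
Consecutive-term ratio: r(k) = (-3/8) * (k-2) / [(k+1)] - rational in k. x = (-3/8); t_0 = 3/2; negate the roots.

x = -3/8 here; the reduced form reads 1F0, upper {-2}, lower {-}, C = 3/2. Verdict: this is binomial (I4) (the 1F0 binomial series: exponent 2, x = -3/8). Value: 363/128.


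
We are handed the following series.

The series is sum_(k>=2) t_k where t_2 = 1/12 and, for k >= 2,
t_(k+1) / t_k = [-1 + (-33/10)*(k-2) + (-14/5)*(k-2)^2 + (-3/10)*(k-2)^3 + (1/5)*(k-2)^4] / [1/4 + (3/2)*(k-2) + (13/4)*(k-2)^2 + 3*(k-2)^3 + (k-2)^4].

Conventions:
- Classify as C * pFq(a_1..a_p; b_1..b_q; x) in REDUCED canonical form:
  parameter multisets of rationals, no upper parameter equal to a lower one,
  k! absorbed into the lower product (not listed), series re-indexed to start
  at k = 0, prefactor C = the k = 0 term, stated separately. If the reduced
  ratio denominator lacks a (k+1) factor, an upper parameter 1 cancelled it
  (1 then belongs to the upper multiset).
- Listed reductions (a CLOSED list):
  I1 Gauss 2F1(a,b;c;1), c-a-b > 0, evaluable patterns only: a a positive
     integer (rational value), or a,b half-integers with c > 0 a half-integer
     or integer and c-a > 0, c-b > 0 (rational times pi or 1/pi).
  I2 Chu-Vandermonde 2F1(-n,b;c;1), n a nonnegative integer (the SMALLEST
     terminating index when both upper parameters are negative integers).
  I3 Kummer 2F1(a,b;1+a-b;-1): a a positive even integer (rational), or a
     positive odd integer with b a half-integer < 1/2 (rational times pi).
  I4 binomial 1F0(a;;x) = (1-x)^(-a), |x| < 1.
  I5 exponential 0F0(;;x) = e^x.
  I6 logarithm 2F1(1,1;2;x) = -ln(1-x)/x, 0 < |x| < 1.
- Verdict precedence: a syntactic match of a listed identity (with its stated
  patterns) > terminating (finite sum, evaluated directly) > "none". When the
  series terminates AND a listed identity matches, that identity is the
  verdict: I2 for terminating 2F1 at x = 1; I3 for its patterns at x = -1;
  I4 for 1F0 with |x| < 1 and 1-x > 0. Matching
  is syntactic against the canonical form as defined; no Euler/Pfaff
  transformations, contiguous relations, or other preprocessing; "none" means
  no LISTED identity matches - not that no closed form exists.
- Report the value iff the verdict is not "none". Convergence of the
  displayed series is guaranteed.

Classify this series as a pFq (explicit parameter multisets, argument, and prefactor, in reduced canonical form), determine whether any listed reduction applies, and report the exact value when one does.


x = 1/5 here; the reduced form reads 2F1, upper {-5, 2}, lower {1/2}, C = 1/12. Verdict: terminating - upper parameter -5 makes this a finite sum (last index 5), evaluated exactly. Sum: -44987/787500.

Key step: from the first term 1/12: the parameter 1 appears in both the upper and lower lists and cancels (alongside the other common factor).
Adjacent-term ratio: r(k) = (1/5) * (k-5) (k+2) / [(k+1/2) (k+1)] - rational; roots negated = parameters, x = (1/5), C = 1/12.


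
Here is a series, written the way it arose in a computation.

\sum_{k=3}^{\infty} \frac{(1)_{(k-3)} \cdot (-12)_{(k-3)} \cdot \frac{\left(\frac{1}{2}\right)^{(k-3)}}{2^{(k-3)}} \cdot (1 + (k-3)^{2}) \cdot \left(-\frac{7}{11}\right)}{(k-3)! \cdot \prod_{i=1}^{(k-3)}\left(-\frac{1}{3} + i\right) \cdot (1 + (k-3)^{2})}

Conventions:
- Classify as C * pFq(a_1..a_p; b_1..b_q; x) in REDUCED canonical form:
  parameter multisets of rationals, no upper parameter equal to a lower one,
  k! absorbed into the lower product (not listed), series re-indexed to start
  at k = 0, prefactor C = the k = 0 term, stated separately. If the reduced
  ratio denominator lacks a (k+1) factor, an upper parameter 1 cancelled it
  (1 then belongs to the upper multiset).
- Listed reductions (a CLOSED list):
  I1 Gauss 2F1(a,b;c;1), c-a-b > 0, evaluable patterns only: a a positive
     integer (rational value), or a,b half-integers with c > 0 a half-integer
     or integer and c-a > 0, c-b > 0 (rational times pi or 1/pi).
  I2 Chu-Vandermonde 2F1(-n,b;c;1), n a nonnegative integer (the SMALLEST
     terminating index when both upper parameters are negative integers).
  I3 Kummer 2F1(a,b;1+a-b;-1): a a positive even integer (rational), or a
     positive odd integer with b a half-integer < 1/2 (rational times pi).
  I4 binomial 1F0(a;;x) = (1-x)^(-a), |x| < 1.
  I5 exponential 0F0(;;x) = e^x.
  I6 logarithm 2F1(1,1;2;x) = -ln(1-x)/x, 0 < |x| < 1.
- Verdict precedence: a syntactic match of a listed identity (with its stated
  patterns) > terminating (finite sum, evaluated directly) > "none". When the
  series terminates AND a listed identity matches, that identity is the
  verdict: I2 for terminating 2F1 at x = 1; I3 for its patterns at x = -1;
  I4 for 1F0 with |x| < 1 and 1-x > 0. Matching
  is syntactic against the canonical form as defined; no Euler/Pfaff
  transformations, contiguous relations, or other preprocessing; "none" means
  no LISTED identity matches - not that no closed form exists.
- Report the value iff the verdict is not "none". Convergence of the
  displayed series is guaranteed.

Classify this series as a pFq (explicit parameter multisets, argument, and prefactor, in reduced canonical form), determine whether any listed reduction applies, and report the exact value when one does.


Reduced: x = \frac{1}{4}, 2F1, upper = {-12, 1}, lower = {\frac{2}{3}}, C = -\frac{7}{11}. Verdict: terminating (-12 upstairs). 13 nonzero terms in all; added directly. Sum: \frac{95853673409737}{1088154794721280}.

The tell: from the first term -\frac{7}{11}: the two k-th powers (C = -7/11, x = 1/4) combine into one argument.
Adjacent-term ratio: r(k) = \frac{1}{4} * (k-12) (k+1) / [(k+\frac{2}{3}) (k+1)] - rational in k, leading ratio \frac{1}{4}; with t_0 = -\frac{7}{11}, classification follows.


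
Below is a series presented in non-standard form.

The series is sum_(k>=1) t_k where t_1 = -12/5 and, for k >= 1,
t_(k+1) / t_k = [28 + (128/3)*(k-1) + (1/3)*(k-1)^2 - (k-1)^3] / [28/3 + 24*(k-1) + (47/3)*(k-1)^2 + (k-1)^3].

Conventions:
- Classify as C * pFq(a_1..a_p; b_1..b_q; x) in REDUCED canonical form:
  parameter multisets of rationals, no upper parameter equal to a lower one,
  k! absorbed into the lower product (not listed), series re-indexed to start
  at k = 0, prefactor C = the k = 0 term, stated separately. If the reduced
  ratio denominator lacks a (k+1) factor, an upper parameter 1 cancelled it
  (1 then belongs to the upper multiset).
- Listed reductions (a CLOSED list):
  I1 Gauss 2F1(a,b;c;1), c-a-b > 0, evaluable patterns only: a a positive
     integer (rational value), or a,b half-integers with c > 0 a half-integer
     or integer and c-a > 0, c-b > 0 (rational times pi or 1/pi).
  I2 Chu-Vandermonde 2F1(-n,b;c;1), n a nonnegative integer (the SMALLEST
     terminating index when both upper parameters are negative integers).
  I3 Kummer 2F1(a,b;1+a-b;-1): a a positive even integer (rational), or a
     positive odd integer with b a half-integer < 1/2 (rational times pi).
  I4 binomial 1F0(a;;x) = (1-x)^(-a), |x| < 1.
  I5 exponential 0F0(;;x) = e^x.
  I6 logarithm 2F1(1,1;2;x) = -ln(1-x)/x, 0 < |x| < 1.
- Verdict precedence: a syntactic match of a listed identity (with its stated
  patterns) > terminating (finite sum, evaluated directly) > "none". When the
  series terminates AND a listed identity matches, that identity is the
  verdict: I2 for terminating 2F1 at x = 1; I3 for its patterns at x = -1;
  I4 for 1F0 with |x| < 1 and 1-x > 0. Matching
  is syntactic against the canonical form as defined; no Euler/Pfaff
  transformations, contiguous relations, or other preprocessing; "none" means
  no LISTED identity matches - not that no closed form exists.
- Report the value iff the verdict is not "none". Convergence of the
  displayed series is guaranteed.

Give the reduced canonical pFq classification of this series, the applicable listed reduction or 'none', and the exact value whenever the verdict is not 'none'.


The tell: from the first term -12/5: cancel k + 2/3 from the displayed ratio first; then C = -12/5, x = -1.
Ratio: r(k) = (-1) * (k-7) (k+6) / [(k+14) (k+1)] - rational in k, leading ratio (-1); with t_0 = -12/5, classification follows.

Canonical form: C = -12/5 times 2F1 with upper {-7, 6}, lower {14}, x = -1. Verdict: this is the Kummer evaluation I3 (x = -1; c = 14 equals 1+a-b for upper {-7, 6}: listed pattern). Hence: -858/25.


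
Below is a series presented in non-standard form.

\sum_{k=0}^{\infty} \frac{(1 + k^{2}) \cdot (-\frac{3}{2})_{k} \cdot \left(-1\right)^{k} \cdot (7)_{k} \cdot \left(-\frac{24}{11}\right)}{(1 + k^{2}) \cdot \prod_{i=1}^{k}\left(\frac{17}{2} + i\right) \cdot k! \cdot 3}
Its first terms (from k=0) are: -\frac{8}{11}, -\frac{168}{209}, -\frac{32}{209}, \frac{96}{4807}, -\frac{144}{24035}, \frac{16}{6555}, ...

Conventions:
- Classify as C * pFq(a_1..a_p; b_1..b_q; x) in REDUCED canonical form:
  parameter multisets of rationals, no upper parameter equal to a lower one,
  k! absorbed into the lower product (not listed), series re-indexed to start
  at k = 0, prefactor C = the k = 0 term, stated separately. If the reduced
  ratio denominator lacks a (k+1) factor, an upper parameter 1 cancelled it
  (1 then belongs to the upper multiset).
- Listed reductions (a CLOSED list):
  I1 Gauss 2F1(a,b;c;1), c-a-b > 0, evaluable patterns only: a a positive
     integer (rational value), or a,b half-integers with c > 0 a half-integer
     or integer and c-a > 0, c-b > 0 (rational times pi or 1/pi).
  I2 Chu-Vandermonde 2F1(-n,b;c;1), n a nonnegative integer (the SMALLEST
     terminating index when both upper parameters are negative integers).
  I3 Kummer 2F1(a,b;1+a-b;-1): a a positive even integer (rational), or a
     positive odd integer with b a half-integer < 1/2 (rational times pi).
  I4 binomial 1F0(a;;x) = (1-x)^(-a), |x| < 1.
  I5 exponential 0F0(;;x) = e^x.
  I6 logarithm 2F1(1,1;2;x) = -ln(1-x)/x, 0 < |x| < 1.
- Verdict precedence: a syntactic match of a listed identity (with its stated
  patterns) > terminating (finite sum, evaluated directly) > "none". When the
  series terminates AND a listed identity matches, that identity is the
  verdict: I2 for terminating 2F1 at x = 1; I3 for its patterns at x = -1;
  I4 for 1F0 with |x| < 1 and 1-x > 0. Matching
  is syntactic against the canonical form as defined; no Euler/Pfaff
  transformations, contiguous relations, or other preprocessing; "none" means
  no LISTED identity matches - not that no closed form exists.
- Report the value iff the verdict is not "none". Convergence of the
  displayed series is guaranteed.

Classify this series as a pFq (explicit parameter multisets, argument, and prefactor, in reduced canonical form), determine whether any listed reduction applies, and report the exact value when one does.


Canonical form: C = -\frac{8}{11} times 2F1 with upper {-\frac{3}{2}, 7}, lower {\frac{19}{2}}, x = -1. Verdict at x = -1: Kummer's theorem (I3) matches (x = -1; c = \frac{19}{2} equals 1+a-b for upper {-\frac{3}{2}, 7}: listed pattern). Exact value: \left(-\frac{69615}{131072}\right) \cdot \pi.

Structural cue: x = -1 and the factor k^2 + 1 cancels (top and bottom), leaving prefactor -8/11.
Consecutive-term ratio: r(k) = -1 * (k-\frac{3}{2}) (k+7) / [(k+\frac{19}{2}) (k+1)] - rational in k, leading ratio -1; with t_0 = -\frac{8}{11}, classification follows.


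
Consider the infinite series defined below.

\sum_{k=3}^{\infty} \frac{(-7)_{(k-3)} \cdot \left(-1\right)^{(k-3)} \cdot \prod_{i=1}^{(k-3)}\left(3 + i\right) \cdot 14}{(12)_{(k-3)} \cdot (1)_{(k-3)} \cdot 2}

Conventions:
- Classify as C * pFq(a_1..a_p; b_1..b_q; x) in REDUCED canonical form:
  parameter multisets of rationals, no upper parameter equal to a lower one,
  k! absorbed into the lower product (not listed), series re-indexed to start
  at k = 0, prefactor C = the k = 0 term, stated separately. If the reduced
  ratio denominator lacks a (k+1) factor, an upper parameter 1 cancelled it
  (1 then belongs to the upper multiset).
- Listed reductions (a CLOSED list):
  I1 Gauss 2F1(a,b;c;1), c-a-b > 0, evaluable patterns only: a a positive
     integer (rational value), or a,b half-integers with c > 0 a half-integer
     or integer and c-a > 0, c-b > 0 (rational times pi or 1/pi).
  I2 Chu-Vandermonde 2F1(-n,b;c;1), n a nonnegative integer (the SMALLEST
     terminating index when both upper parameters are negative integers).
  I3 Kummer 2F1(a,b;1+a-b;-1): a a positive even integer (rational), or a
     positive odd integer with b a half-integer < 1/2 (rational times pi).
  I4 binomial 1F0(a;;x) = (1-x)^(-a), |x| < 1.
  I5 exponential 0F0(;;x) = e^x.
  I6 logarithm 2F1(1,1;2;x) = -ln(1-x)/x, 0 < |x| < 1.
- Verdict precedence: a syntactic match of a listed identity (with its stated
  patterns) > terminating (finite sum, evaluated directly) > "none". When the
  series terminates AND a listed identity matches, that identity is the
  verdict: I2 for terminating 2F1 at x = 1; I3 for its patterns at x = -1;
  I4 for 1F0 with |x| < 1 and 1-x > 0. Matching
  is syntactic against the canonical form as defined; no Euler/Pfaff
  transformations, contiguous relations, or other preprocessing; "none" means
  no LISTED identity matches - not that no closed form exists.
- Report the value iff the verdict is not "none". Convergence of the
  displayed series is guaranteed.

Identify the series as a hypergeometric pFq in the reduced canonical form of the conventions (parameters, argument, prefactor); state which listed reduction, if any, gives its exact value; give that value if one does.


At argument -1: a 2F1 with upper {-7, 4}, lower {12}, scaled by C = 7. Verdict: Kummer (I3) matches (x = -1; c = 12 equals 1+a-b for upper {-7, 4}: listed pattern). Value: \frac{385}{6}.

Key observation: t_0 = 7 here, and the running product (C = 7, x = -1) telescopes to a rising factorial.
Consecutive-term ratio: r(k) = -1 * (k-7) (k+4) / [(k+12) (k+1)] - rational in k, leading ratio -1; with t_0 = 7, classification follows.


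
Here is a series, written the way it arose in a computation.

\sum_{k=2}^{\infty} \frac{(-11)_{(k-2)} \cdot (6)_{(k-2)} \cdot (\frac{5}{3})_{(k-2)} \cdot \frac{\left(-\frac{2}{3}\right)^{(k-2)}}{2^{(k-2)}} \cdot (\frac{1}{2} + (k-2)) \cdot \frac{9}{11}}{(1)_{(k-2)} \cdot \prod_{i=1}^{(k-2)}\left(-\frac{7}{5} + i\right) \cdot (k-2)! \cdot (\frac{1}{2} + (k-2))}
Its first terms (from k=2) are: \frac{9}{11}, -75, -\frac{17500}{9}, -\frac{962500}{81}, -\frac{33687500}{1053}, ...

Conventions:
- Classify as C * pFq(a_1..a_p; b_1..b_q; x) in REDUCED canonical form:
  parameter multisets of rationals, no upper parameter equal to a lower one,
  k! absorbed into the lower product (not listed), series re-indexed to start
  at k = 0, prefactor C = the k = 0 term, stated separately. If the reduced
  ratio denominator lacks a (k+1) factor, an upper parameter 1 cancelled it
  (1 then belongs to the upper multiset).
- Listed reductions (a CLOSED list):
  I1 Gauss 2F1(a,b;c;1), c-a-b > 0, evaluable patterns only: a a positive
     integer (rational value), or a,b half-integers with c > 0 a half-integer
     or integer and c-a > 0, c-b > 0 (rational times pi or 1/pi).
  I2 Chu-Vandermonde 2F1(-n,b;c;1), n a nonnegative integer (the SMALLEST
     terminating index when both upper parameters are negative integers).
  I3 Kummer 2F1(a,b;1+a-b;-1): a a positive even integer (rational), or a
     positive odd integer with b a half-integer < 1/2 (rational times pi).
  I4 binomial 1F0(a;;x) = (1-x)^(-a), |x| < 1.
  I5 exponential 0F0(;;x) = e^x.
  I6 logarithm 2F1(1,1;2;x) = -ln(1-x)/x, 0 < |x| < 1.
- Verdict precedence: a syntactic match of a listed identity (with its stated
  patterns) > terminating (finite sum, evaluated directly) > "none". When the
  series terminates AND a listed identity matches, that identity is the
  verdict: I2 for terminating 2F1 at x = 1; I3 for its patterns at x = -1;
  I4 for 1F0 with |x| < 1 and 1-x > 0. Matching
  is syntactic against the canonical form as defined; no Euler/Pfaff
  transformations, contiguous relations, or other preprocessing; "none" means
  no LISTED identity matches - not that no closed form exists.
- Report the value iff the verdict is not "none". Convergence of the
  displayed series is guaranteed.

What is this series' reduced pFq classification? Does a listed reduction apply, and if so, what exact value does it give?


Reduced: x = -\frac{1}{3}, 3F2, upper = {-11, \frac{5}{3}, 6}, lower = {-\frac{2}{5}, 1}, C = \frac{9}{11}. Verdict: terminating (-11 upstairs). 12 nonzero terms in all; added directly. Value: -\frac{127582223689859531568368}{758920079062069353}.

Structural cue: t_0 = \frac{9}{11} here, and the two k-th powers (C = 9/11, x = -1/3) combine into one argument.
Ratio: r(k) = -\frac{1}{3} * (k-11) (k+\frac{5}{3}) (k+6) / [(k-\frac{2}{5}) (k+1) (k+1)] - rational in k. x = -\frac{1}{3}; t_0 = \frac{9}{11}; negate the roots.
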